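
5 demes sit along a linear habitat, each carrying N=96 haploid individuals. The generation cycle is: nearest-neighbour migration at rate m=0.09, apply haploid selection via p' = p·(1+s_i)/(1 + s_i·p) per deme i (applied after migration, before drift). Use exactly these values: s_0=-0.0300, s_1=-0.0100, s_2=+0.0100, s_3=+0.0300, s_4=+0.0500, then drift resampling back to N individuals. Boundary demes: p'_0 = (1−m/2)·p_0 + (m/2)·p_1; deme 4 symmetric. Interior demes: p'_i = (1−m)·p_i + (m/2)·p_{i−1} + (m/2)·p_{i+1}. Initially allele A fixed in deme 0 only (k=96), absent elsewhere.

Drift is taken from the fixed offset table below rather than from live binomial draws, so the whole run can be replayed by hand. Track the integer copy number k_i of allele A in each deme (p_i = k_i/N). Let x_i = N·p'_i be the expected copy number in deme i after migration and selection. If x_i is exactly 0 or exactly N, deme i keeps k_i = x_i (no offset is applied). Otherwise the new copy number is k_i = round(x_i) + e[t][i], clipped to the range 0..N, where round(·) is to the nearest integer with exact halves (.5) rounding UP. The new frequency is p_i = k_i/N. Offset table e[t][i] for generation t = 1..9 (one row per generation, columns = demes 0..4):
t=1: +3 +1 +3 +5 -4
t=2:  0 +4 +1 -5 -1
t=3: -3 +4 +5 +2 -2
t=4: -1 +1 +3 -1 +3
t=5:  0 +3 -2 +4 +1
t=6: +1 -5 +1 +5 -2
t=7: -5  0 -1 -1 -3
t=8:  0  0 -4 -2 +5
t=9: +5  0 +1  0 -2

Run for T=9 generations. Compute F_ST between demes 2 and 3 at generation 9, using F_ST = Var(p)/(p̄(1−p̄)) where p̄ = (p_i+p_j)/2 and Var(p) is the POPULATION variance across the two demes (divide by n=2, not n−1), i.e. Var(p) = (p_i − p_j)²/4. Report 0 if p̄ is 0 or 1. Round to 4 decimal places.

0.0003

t=0: k=[96 0 0 0 0]
t=1: x=[91.5526 4.2787 0.0000 0.0000 0.0000] k=[95 5 0 0 0]
t=2: x=[90.8023 8.7448 0.2272 0.0000 0.0000] k=[91 13 1 0 0]
t=3: x=[87.2508 15.8366 1.5097 0.0463 0.0000] k=[84 20 7 2 0]
t=4: x=[80.7330 22.1234 7.4279 2.1976 0.0945] k=[80 23 10 1 3]
t=5: x=[76.9746 24.7947 10.2709 1.5391 3.0509] k=[77 28 8 6 4]
t=6: x=[74.2875 29.1008 8.8899 6.1684 4.2854] k=[75 24 10 11 2]
t=7: x=[72.1634 25.4765 10.7698 10.8308 2.5221] k=[67 25 10 10 0]
t=8: x=[64.4684 26.0239 10.7698 9.8072 0.4724] k=[64 26 7 8 5]
t=9: x=[61.6208 26.6610 7.9724 8.0350 5.3774] k=[67 27 9 8 3]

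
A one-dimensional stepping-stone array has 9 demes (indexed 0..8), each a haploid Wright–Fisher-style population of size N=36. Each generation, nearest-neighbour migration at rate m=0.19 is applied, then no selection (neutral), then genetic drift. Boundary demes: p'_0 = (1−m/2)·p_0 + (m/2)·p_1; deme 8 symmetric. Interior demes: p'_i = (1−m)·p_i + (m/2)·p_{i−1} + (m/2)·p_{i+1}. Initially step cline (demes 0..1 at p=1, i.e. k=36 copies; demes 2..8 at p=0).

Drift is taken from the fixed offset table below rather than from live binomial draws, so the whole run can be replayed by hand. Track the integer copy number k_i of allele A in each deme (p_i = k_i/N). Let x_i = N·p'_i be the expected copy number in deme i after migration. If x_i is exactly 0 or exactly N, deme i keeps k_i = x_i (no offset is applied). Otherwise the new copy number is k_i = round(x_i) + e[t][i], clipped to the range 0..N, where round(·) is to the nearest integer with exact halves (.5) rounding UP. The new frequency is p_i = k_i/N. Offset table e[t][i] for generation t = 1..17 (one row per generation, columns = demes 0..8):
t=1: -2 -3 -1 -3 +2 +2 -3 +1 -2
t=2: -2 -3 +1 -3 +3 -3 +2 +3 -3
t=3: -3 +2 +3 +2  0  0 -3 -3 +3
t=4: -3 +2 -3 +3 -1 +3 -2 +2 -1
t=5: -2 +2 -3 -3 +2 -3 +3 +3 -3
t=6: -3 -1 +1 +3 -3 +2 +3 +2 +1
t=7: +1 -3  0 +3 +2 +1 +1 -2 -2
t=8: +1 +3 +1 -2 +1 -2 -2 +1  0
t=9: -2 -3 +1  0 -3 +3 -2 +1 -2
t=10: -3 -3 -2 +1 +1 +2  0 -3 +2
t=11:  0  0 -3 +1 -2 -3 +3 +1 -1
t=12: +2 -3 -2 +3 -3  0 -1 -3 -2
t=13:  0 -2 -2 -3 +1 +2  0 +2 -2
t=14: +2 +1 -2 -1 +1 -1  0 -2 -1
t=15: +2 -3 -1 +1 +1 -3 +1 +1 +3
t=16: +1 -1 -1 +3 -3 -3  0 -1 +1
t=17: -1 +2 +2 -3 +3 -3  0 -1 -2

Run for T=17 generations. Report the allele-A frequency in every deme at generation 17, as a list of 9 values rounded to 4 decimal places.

t=0: k=[36 36 0 0 0 0 0 0 0]
t=1: x=[36.0000 32.5800 3.4200 0.0000 0.0000 0.0000 0.0000 0.0000 0.0000] k=[36 30 2 0 0 0 0 0 0]
t=2: x=[35.4300 27.9100 4.4700 0.1900 0.0000 0.0000 0.0000 0.0000 0.0000] k=[33 25 5 0 0 0 0 0 0]
t=3: x=[32.2400 23.8600 6.4250 0.4750 0.0000 0.0000 0.0000 0.0000 0.0000] k=[29 26 9 2 0 0 0 0 0]
t=4: x=[28.7150 24.6700 9.9500 2.4750 0.1900 0.0000 0.0000 0.0000 0.0000] k=[26 27 7 5 0 0 0 0 0]
t=5: x=[26.0950 25.0050 8.7100 4.7150 0.4750 0.0000 0.0000 0.0000 0.0000] k=[24 27 6 2 2 0 0 0 0]
t=6: x=[24.2850 24.7200 7.6150 2.3800 1.8100 0.1900 0.0000 0.0000 0.0000] k=[21 24 9 5 0 2 0 0 0]
t=7: x=[21.2850 22.2900 10.0450 4.9050 0.6650 1.6200 0.1900 0.0000 0.0000] k=[22 19 10 8 3 3 1 0 0]
t=8: x=[21.7150 18.4300 10.6650 7.7150 3.4750 2.8100 1.0950 0.0950 0.0000] k=[23 21 12 6 4 1 0 1 0]
t=9: x=[22.8100 20.3350 12.2850 6.3800 3.9050 1.1900 0.1900 0.8100 0.0950] k=[21 17 13 6 1 4 0 2 0]
t=10: x=[20.6200 17.0000 12.7150 6.1900 1.7600 3.3350 0.5700 1.6200 0.1900] k=[18 14 11 7 3 5 1 0 2]
t=11: x=[17.6200 14.0950 10.9050 7.0000 3.5700 4.4300 1.2850 0.2850 1.8100] k=[18 14 8 8 2 1 4 1 1]
t=12: x=[17.6200 13.8100 8.5700 7.4300 2.4750 1.3800 3.4300 1.2850 1.0000] k=[20 11 7 10 0 1 2 0 0]
t=13: x=[19.1450 11.4750 7.6650 8.7650 1.0450 1.0000 1.7150 0.1900 0.0000] k=[19 9 6 6 2 3 2 2 0]
t=14: x=[18.0500 9.6650 6.2850 5.6200 2.4750 2.8100 2.0950 1.8100 0.1900] k=[20 11 4 5 3 2 2 0 0]
t=15: x=[19.1450 11.1900 4.7600 4.7150 3.0950 2.0950 1.8100 0.1900 0.0000] k=[21 8 4 6 4 0 3 1 0]
t=16: x=[19.7650 8.8550 4.5700 5.6200 3.8100 0.6650 2.5250 1.0950 0.0950] k=[21 8 4 9 1 0 3 0 1]
t=17: x=[19.7650 8.8550 4.8550 7.7650 1.6650 0.3800 2.4300 0.3800 0.9050] k=[19 11 7 5 5 0 2 0 0]

[0.5278, 0.3056, 0.1944, 0.1389, 0.1389, 0.0000, 0.0556, 0.0000, 0.0000]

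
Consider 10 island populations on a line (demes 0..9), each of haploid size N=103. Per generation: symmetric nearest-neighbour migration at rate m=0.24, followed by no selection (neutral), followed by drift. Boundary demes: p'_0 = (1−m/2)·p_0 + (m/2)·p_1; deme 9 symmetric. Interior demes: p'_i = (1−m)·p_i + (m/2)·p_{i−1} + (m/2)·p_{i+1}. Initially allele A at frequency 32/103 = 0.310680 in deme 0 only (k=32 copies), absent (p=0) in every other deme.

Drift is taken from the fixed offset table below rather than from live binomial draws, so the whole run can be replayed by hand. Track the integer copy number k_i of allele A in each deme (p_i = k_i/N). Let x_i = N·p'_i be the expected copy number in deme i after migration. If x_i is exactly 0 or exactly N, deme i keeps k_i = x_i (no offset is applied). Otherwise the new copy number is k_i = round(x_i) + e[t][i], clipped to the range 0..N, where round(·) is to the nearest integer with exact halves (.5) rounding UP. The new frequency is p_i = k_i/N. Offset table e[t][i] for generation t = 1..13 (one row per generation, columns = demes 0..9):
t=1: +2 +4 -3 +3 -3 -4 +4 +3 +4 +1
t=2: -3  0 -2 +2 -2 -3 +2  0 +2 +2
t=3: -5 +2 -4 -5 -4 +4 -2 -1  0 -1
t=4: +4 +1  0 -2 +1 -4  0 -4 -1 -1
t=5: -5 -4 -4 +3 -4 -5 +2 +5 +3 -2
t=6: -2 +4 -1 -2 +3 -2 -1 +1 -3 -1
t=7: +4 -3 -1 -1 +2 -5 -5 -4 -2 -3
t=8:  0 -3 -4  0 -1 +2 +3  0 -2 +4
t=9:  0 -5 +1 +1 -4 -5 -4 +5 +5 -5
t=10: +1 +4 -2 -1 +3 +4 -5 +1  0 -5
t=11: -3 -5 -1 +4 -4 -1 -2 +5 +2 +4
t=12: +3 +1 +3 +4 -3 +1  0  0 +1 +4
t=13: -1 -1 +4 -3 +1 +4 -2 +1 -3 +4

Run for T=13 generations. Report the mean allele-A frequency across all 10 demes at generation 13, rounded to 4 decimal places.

0.0233

t=0: k=[32 0 0 0 0 0 0 0 0 0]
t=1: x=[28.1600 3.8400 0.0000 0.0000 0.0000 0.0000 0.0000 0.0000 0.0000 0.0000] k=[30 8 0 0 0 0 0 0 0 0]
t=2: x=[27.3600 9.6800 0.9600 0.0000 0.0000 0.0000 0.0000 0.0000 0.0000 0.0000] k=[24 10 0 0 0 0 0 0 0 0]
t=3: x=[22.3200 10.4800 1.2000 0.0000 0.0000 0.0000 0.0000 0.0000 0.0000 0.0000] k=[17 12 0 0 0 0 0 0 0 0]
t=4: x=[16.4000 11.1600 1.4400 0.0000 0.0000 0.0000 0.0000 0.0000 0.0000 0.0000] k=[20 12 1 0 0 0 0 0 0 0]
t=5: x=[19.0400 11.6400 2.2000 0.1200 0.0000 0.0000 0.0000 0.0000 0.0000 0.0000] k=[14 8 0 3 0 0 0 0 0 0]
t=6: x=[13.2800 7.7600 1.3200 2.2800 0.3600 0.0000 0.0000 0.0000 0.0000 0.0000] k=[11 12 0 0 3 0 0 0 0 0]
t=7: x=[11.1200 10.4400 1.4400 0.3600 2.2800 0.3600 0.0000 0.0000 0.0000 0.0000] k=[15 7 0 0 4 0 0 0 0 0]
t=8: x=[14.0400 7.1200 0.8400 0.4800 3.0400 0.4800 0.0000 0.0000 0.0000 0.0000] k=[14 4 0 0 2 2 0 0 0 0]
t=9: x=[12.8000 4.7200 0.4800 0.2400 1.7600 1.7600 0.2400 0.0000 0.0000 0.0000] k=[13 0 1 1 0 0 0 0 0 0]
t=10: x=[11.4400 1.6800 0.8800 0.8800 0.1200 0.0000 0.0000 0.0000 0.0000 0.0000] k=[12 6 0 0 3 0 0 0 0 0]
t=11: x=[11.2800 6.0000 0.7200 0.3600 2.2800 0.3600 0.0000 0.0000 0.0000 0.0000] k=[8 1 0 4 0 0 0 0 0 0]
t=12: x=[7.1600 1.7200 0.6000 3.0400 0.4800 0.0000 0.0000 0.0000 0.0000 0.0000] k=[10 3 4 7 0 0 0 0 0 0]
t=13: x=[9.1600 3.9600 4.2400 5.8000 0.8400 0.0000 0.0000 0.0000 0.0000 0.0000] k=[8 3 8 3 2 0 0 0 0 0]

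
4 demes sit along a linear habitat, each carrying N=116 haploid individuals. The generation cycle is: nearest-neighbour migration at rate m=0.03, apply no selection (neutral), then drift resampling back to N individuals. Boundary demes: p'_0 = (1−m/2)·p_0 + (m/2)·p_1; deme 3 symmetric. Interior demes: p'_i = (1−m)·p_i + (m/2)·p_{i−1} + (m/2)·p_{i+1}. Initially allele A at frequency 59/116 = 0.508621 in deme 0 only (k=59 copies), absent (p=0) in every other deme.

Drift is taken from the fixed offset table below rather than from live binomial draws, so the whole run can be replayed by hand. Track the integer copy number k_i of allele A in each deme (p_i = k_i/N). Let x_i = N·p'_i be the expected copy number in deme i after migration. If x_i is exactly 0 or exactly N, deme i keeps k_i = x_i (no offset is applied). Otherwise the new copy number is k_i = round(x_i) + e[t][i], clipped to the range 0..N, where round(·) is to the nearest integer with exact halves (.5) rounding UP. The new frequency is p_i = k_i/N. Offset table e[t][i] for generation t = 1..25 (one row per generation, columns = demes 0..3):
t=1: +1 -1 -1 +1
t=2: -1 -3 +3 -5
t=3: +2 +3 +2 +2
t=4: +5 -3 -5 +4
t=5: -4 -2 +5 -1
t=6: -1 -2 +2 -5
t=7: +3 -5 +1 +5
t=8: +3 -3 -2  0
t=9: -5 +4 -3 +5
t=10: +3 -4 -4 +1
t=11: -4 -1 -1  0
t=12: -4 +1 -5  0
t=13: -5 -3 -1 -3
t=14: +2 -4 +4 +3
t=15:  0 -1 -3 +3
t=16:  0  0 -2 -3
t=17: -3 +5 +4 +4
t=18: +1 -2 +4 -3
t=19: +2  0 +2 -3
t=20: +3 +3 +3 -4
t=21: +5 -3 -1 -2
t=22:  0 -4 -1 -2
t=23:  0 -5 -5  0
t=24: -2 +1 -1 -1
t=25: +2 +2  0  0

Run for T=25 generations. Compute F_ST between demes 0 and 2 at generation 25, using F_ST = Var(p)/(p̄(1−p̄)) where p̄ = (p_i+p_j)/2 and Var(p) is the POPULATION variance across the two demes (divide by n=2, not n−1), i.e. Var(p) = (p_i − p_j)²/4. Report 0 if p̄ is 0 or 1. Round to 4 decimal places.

0.1515

t=0: k=[59 0 0 0]
t=1: x=[58.1150 0.8850 0.0000 0.0000] k=[59 0 0 0]
t=2: x=[58.1150 0.8850 0.0000 0.0000] k=[57 0 0 0]
t=3: x=[56.1450 0.8550 0.0000 0.0000] k=[58 4 0 0]
t=4: x=[57.1900 4.7500 0.0600 0.0000] k=[62 2 0 0]
t=5: x=[61.1000 2.8700 0.0300 0.0000] k=[57 1 5 0]
t=6: x=[56.1600 1.9000 4.8650 0.0750] k=[55 0 7 0]
t=7: x=[54.1750 0.9300 6.7900 0.1050] k=[57 0 8 5]
t=8: x=[56.1450 0.9750 7.8350 5.0450] k=[59 0 6 5]
t=9: x=[58.1150 0.9750 5.8950 5.0150] k=[53 5 3 10]
t=10: x=[52.2800 5.6900 3.1350 9.8950] k=[55 2 0 11]
t=11: x=[54.2050 2.7650 0.1950 10.8350] k=[50 2 0 11]
t=12: x=[49.2800 2.6900 0.1950 10.8350] k=[45 4 0 11]
t=13: x=[44.3850 4.5550 0.2250 10.8350] k=[39 2 0 8]
t=14: x=[38.4450 2.5250 0.1500 7.8800] k=[40 0 4 11]
t=15: x=[39.4000 0.6600 4.0450 10.8950] k=[39 0 1 14]
t=16: x=[38.4150 0.6000 1.1800 13.8050] k=[38 1 0 11]
t=17: x=[37.4450 1.5400 0.1800 10.8350] k=[34 7 4 15]
t=18: x=[33.5950 7.3600 4.2100 14.8350] k=[35 5 8 12]
t=19: x=[34.5500 5.4950 8.0150 11.9400] k=[37 5 10 9]
t=20: x=[36.5200 5.5550 9.9100 9.0150] k=[40 9 13 5]
t=21: x=[39.5350 9.5250 12.8200 5.1200] k=[45 7 12 3]
t=22: x=[44.4300 7.6450 11.7900 3.1350] k=[44 4 11 1]
t=23: x=[43.4000 4.7050 10.7450 1.1500] k=[43 0 6 1]
t=24: x=[42.3550 0.7350 5.8350 1.0750] k=[40 2 5 0]
t=25: x=[39.4300 2.6150 4.8800 0.0750] k=[41 5 5 0]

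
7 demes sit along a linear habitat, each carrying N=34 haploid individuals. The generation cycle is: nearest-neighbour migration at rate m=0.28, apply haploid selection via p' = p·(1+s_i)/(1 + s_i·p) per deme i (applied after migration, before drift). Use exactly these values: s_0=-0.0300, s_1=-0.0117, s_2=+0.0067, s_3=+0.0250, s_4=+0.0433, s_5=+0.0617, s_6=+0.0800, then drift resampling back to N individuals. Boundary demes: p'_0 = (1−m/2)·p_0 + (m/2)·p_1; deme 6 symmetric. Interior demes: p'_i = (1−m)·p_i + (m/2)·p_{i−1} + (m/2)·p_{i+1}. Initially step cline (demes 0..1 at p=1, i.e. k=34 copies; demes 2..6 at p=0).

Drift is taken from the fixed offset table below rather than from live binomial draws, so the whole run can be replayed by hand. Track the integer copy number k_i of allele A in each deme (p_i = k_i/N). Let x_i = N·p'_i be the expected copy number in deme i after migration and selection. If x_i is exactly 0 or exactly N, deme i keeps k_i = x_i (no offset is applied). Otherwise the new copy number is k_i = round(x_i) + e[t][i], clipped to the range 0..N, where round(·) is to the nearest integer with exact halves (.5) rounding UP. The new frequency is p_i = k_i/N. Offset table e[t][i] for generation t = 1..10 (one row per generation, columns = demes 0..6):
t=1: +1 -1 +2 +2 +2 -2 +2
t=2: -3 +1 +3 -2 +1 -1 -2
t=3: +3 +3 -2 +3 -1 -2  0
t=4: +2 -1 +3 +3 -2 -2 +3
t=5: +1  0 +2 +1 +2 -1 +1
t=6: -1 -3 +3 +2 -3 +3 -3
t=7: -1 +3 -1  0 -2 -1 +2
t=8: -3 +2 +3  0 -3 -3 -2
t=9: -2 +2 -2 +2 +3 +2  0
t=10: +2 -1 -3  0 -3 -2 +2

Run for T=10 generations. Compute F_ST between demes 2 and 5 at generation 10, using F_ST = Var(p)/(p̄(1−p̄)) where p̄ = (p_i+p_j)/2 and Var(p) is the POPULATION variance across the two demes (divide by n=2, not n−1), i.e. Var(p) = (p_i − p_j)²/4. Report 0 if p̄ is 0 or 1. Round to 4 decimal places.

t=0: k=[34 34 0 0 0 0 0]
t=1: x=[34.0000 29.1916 4.7874 0.0000 0.0000 0.0000 0.0000] k=[34 28 7 0 0 0 0]
t=2: x=[33.1347 25.8272 9.0041 1.0038 0.0000 0.0000 0.0000] k=[30 27 12 0 0 0 0]
t=3: x=[29.4615 25.2437 12.4727 1.7199 0.0000 0.0000 0.0000] k=[32 28 10 5 0 0 0]
t=4: x=[31.3670 25.9680 11.8715 5.1062 0.7297 0.0000 0.0000] k=[33 25 15 8 0 0 0]
t=5: x=[31.8186 24.6404 15.4763 8.0102 1.1668 0.0000 0.0000] k=[33 25 17 9 3 0 0]
t=6: x=[31.8186 24.9219 17.0568 9.4475 3.5526 0.4456 0.0000] k=[31 22 20 11 1 3 0]
t=7: x=[29.6252 22.8922 19.0759 11.0433 2.7865 2.4318 0.4532] k=[29 26 18 11 1 1 2]
t=8: x=[28.4398 25.2236 18.1965 10.7608 2.4963 1.2078 2.0000] k=[25 27 21 11 0 0 0]
t=9: x=[25.0811 25.8070 20.4944 11.0433 1.6035 0.0000 0.0000] k=[23 28 18 13 5 0 0]
t=10: x=[23.4800 25.8272 18.7562 12.7763 5.6159 0.7422 0.0000] k=[25 25 16 13 3 0 0]

0.3077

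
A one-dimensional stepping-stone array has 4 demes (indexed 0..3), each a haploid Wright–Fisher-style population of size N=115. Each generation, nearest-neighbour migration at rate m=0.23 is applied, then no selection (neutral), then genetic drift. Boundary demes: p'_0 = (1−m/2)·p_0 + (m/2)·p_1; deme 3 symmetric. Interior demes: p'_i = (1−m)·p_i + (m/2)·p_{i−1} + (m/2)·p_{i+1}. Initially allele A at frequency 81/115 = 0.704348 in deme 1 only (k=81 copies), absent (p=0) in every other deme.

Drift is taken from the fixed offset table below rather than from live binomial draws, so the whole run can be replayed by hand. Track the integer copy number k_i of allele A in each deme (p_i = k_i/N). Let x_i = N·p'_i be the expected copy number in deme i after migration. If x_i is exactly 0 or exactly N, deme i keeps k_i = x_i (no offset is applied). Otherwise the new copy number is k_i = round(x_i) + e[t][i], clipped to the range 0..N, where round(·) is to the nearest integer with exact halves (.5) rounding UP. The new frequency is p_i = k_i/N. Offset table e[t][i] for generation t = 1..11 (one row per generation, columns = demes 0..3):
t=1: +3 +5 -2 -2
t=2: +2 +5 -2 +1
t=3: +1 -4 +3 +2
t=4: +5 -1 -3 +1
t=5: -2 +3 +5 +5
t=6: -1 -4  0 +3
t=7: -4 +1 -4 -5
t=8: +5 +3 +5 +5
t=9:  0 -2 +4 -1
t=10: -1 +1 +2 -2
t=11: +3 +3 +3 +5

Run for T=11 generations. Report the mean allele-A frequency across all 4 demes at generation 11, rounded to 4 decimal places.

t=0: k=[0 81 0 0]
t=1: x=[9.3150 62.3700 9.3150 0.0000] k=[12 67 7 0]
t=2: x=[18.3250 53.7750 13.0950 0.8050] k=[20 59 11 2]
t=3: x=[24.4850 48.9950 15.4850 3.0350] k=[25 45 18 5]
t=4: x=[27.3000 39.5950 19.6100 6.4950] k=[32 39 17 7]
t=5: x=[32.8050 35.6650 18.3800 8.1500] k=[31 39 23 13]
t=6: x=[31.9200 36.2400 23.6900 14.1500] k=[31 32 24 17]
t=7: x=[31.1150 30.9650 24.1150 17.8050] k=[27 32 20 13]
t=8: x=[27.5750 30.0450 20.5750 13.8050] k=[33 33 26 19]
t=9: x=[33.0000 32.1950 26.0000 19.8050] k=[33 30 30 19]
t=10: x=[32.6550 30.3450 28.7350 20.2650] k=[32 31 31 18]
t=11: x=[31.8850 31.1150 29.5050 19.4950] k=[35 34 33 24]

0.2739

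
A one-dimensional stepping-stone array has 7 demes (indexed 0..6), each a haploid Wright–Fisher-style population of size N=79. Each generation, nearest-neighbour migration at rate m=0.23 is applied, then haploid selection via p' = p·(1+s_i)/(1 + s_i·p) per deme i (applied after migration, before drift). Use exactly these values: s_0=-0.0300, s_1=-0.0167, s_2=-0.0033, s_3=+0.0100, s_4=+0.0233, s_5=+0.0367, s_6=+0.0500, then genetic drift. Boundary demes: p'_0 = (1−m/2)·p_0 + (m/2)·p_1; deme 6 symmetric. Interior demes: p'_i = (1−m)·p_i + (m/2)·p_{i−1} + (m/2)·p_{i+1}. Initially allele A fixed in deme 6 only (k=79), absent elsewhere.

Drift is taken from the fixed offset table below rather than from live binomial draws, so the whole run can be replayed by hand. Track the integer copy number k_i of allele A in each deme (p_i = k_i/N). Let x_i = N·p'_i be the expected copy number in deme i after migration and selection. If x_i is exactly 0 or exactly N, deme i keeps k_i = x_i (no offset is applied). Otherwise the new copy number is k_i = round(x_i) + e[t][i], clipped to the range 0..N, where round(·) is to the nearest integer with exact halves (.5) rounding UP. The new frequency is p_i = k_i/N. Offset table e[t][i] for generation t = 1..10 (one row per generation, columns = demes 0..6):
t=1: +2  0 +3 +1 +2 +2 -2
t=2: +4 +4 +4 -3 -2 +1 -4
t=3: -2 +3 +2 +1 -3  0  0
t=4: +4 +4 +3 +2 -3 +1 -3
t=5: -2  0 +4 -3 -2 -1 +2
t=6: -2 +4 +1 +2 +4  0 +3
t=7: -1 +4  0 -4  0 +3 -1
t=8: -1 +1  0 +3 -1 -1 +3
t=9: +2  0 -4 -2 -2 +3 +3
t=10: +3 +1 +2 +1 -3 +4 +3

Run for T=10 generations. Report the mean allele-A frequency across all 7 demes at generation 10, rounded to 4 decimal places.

0.1844

t=0: k=[0 0 0 0 0 0 79]
t=1: x=[0.0000 0.0000 0.0000 0.0000 0.0000 9.3788 70.3000] k=[0 0 0 0 0 11 68]
t=2: x=[0.0000 0.0000 0.0000 0.0000 1.2940 16.7610 62.1021] k=[0 0 0 0 0 18 58]
t=3: x=[0.0000 0.0000 0.0000 0.0000 2.1169 21.0824 54.2369] k=[0 0 0 0 0 21 54]
t=4: x=[0.0000 0.0000 0.0000 0.0000 2.4695 22.9626 51.0918] k=[0 0 0 0 0 24 48]
t=5: x=[0.0000 0.0000 0.0000 0.0000 2.8220 24.6065 46.1797] k=[0 0 0 0 1 24 48]
t=6: x=[0.0000 0.0000 0.0000 0.1161 3.6085 24.7231 46.1797] k=[0 0 0 2 8 25 49]
t=7: x=[0.0000 0.0000 0.2292 2.4838 9.4550 26.4351 47.1715] k=[0 0 0 0 9 29 46]
t=8: x=[0.0000 0.0000 0.0000 1.0452 10.4725 29.3164 44.9930] k=[0 0 0 4 9 28 48]
t=9: x=[0.0000 0.0000 0.4585 4.1540 10.8233 28.7710 46.6361] k=[0 0 0 2 9 32 50]
t=10: x=[0.0000 0.0000 0.2292 2.5999 11.0572 32.1095 48.8448] k=[0 0 2 4 8 36 52]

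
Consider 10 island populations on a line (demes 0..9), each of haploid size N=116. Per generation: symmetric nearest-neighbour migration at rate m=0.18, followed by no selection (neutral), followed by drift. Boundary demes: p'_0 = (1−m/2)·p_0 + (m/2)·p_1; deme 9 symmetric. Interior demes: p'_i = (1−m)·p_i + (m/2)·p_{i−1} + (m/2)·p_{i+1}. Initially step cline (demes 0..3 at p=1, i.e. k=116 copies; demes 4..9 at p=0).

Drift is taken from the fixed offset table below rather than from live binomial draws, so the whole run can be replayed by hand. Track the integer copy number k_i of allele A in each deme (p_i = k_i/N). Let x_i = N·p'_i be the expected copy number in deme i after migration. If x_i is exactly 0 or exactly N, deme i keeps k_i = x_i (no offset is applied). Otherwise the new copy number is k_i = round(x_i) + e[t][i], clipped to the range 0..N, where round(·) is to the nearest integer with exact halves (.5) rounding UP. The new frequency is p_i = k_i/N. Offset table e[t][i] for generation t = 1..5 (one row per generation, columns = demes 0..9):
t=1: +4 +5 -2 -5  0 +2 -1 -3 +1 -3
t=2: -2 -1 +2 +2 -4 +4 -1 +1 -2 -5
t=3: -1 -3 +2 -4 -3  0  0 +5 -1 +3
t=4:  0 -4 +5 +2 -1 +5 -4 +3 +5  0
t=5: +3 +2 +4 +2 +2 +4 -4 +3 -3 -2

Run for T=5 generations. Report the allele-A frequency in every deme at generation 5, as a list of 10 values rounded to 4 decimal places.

[1.0000, 1.0000, 1.0000, 0.7155, 0.2414, 0.1293, 0.0000, 0.0000, 0.0000, 0.0000]

t=0: k=[116 116 116 116 0 0 0 0 0 0]
t=1: x=[116.0000 116.0000 116.0000 105.5600 10.4400 0.0000 0.0000 0.0000 0.0000 0.0000] k=[116 116 116 101 10 0 0 0 0 0]
t=2: x=[116.0000 116.0000 114.6500 94.1600 17.2900 0.9000 0.0000 0.0000 0.0000 0.0000] k=[116 116 116 96 13 5 0 0 0 0]
t=3: x=[116.0000 116.0000 114.2000 90.3300 19.7500 5.2700 0.4500 0.0000 0.0000 0.0000] k=[116 116 116 86 17 5 0 0 0 0]
t=4: x=[116.0000 116.0000 113.3000 82.4900 22.1300 5.6300 0.4500 0.0000 0.0000 0.0000] k=[116 116 116 84 21 11 0 0 0 0]
t=5: x=[116.0000 116.0000 113.1200 81.2100 25.7700 10.9100 0.9900 0.0000 0.0000 0.0000] k=[116 116 116 83 28 15 0 0 0 0]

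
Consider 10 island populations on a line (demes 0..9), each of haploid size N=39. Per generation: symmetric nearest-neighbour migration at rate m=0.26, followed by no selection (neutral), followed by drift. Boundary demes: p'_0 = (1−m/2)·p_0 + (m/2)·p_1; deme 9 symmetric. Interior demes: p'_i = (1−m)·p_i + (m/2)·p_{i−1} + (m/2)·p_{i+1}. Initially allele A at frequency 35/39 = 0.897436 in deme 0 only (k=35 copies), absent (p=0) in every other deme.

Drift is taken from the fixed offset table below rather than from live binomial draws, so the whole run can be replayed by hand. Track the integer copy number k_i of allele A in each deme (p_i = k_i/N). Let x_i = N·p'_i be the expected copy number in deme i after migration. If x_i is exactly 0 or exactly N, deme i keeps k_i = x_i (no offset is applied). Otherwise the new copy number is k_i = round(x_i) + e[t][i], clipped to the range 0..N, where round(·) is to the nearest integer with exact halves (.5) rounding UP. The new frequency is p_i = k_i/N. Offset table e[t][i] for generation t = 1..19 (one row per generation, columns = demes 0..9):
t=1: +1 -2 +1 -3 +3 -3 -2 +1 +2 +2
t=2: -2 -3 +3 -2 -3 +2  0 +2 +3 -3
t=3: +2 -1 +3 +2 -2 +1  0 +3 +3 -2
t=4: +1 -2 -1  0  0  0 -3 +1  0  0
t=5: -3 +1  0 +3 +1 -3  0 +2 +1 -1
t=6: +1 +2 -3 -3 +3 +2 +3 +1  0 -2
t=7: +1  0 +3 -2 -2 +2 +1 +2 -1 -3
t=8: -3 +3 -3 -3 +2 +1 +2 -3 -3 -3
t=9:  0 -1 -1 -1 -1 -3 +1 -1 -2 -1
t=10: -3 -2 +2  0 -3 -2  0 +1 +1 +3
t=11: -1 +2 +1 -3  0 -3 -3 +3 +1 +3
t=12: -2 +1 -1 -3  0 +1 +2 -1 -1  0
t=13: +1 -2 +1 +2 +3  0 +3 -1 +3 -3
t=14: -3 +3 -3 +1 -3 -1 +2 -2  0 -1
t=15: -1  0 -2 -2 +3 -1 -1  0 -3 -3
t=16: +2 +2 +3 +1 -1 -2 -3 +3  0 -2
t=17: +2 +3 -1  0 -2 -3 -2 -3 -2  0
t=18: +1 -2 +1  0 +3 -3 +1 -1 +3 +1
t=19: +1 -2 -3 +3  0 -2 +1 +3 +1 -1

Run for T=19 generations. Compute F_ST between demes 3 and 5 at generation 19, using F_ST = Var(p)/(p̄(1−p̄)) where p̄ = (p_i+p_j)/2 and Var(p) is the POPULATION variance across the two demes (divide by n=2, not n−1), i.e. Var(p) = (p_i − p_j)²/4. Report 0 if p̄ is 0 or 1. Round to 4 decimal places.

t=0: k=[35 0 0 0 0 0 0 0 0 0]
t=1: x=[30.4500 4.5500 0.0000 0.0000 0.0000 0.0000 0.0000 0.0000 0.0000 0.0000] k=[31 3 0 0 0 0 0 0 0 0]
t=2: x=[27.3600 6.2500 0.3900 0.0000 0.0000 0.0000 0.0000 0.0000 0.0000 0.0000] k=[25 3 3 0 0 0 0 0 0 0]
t=3: x=[22.1400 5.8600 2.6100 0.3900 0.0000 0.0000 0.0000 0.0000 0.0000 0.0000] k=[24 5 6 2 0 0 0 0 0 0]
t=4: x=[21.5300 7.6000 5.3500 2.2600 0.2600 0.0000 0.0000 0.0000 0.0000 0.0000] k=[23 6 4 2 0 0 0 0 0 0]
t=5: x=[20.7900 7.9500 4.0000 2.0000 0.2600 0.0000 0.0000 0.0000 0.0000 0.0000] k=[18 9 4 5 1 0 0 0 0 0]
t=6: x=[16.8300 9.5200 4.7800 4.3500 1.3900 0.1300 0.0000 0.0000 0.0000 0.0000] k=[18 12 2 1 4 2 0 0 0 0]
t=7: x=[17.2200 11.4800 3.1700 1.5200 3.3500 2.0000 0.2600 0.0000 0.0000 0.0000] k=[18 11 6 0 1 4 1 0 0 0]
t=8: x=[17.0900 11.2600 5.8700 0.9100 1.2600 3.2200 1.2600 0.1300 0.0000 0.0000] k=[14 14 3 0 3 4 3 0 0 0]
t=9: x=[14.0000 12.5700 4.0400 0.7800 2.7400 3.7400 2.7400 0.3900 0.0000 0.0000] k=[14 12 3 0 2 1 4 0 0 0]
t=10: x=[13.7400 11.0900 3.7800 0.6500 1.6100 1.5200 3.0900 0.5200 0.0000 0.0000] k=[11 9 6 1 0 0 3 2 0 0]
t=11: x=[10.7400 8.8700 5.7400 1.5200 0.1300 0.3900 2.4800 1.8700 0.2600 0.0000] k=[10 11 7 0 0 0 0 5 1 0]
t=12: x=[10.1300 10.3500 6.6100 0.9100 0.0000 0.0000 0.6500 3.8300 1.3900 0.1300] k=[8 11 6 0 0 0 3 3 0 0]
t=13: x=[8.3900 9.9600 5.8700 0.7800 0.0000 0.3900 2.6100 2.6100 0.3900 0.0000] k=[9 8 7 3 0 0 6 2 3 0]
t=14: x=[8.8700 8.0000 6.6100 3.1300 0.3900 0.7800 4.7000 2.6500 2.4800 0.3900] k=[6 11 4 4 0 0 7 1 2 0]
t=15: x=[6.6500 9.4400 4.9100 3.4800 0.5200 0.9100 5.3100 1.9100 1.6100 0.2600] k=[6 9 3 1 4 0 4 2 0 0]
t=16: x=[6.3900 7.8300 3.5200 1.6500 3.0900 1.0400 3.2200 2.0000 0.2600 0.0000] k=[8 10 7 3 2 0 0 5 0 0]
t=17: x=[8.2600 9.3500 6.8700 3.3900 1.8700 0.2600 0.6500 3.7000 0.6500 0.0000] k=[10 12 6 3 0 0 0 1 0 0]
t=18: x=[10.2600 10.9600 6.3900 3.0000 0.3900 0.0000 0.1300 0.7400 0.1300 0.0000] k=[11 9 7 3 3 0 1 0 3 0]
t=19: x=[10.7400 9.0000 6.7400 3.5200 2.6100 0.5200 0.7400 0.5200 2.2200 0.3900] k=[12 7 4 7 3 0 2 4 3 0]

0.0986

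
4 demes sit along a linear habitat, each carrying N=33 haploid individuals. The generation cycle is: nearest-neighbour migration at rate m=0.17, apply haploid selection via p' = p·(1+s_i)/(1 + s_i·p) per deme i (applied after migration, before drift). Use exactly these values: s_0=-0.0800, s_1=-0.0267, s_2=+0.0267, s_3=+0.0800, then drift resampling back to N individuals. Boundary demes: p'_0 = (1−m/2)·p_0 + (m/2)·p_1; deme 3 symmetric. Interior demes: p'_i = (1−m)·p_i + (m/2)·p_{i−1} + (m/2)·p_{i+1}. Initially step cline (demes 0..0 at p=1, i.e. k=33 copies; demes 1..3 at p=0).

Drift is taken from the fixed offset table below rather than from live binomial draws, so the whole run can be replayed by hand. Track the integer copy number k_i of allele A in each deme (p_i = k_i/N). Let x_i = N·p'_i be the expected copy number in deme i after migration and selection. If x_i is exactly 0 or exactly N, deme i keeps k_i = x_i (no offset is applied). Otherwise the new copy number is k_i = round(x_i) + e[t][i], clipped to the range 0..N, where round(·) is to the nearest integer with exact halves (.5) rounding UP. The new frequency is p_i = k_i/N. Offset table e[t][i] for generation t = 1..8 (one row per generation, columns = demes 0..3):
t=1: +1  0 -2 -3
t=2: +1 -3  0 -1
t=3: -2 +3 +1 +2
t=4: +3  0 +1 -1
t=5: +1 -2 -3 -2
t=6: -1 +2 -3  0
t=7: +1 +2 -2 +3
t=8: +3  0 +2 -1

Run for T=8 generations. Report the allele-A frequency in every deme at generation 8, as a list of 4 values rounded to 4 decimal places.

[0.6667, 0.3333, 0.0909, 0.0000]

t=0: k=[33 0 0 0]
t=1: x=[29.9735 2.7363 0.0000 0.0000] k=[31 3 0 0]
t=2: x=[28.2935 5.0089 0.2618 0.0000] k=[29 2 0 0]
t=3: x=[26.2693 4.0283 0.1745 0.0000] k=[24 7 1 0]
t=4: x=[21.9508 7.7730 1.4614 0.0918] k=[25 8 2 0]
t=5: x=[22.9830 8.7598 2.3979 0.1835] k=[24 7 0 0]
t=6: x=[21.9508 7.6892 0.6106 0.0000] k=[21 10 0 0]
t=7: x=[19.4036 9.8965 0.8721 0.0000] k=[20 12 0 0]
t=8: x=[18.6478 11.4568 1.0464 0.0000] k=[22 11 3 0]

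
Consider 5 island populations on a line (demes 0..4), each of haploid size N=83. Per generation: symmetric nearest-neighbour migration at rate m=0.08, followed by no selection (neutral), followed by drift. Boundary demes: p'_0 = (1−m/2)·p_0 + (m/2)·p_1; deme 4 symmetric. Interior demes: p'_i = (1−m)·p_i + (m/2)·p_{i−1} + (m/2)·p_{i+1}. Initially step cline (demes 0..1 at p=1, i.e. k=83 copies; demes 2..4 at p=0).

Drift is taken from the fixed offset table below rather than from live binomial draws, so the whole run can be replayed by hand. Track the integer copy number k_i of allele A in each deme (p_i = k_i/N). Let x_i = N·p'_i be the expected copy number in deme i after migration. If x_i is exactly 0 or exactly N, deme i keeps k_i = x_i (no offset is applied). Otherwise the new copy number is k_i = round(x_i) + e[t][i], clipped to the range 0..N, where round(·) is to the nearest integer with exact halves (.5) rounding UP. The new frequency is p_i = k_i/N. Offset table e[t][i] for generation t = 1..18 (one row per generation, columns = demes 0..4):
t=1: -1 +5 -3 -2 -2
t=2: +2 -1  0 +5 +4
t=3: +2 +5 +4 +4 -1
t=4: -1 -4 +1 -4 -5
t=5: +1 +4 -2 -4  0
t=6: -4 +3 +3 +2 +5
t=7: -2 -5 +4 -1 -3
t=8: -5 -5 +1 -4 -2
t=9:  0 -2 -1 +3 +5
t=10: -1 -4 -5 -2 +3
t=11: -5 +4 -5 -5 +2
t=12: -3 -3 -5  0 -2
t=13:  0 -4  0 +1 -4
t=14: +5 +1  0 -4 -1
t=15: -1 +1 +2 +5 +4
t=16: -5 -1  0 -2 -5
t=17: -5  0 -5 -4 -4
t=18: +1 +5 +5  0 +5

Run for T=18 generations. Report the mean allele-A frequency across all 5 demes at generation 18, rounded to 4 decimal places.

0.3036

t=0: k=[83 83 0 0 0]
t=1: x=[83.0000 79.6800 3.3200 0.0000 0.0000] k=[83 83 0 0 0]
t=2: x=[83.0000 79.6800 3.3200 0.0000 0.0000] k=[83 79 3 0 0]
t=3: x=[82.8400 76.1200 5.9200 0.1200 0.0000] k=[83 81 10 4 0]
t=4: x=[82.9200 78.2400 12.6000 4.0800 0.1600] k=[82 74 14 0 0]
t=5: x=[81.6800 71.9200 15.8400 0.5600 0.0000] k=[83 76 14 0 0]
t=6: x=[82.7200 73.8000 15.9200 0.5600 0.0000] k=[79 77 19 3 0]
t=7: x=[78.9200 74.7600 20.6800 3.5200 0.1200] k=[77 70 25 3 0]
t=8: x=[76.7200 68.4800 25.9200 3.7600 0.1200] k=[72 63 27 0 0]
t=9: x=[71.6400 61.9200 27.3600 1.0800 0.0000] k=[72 60 26 4 0]
t=10: x=[71.5200 59.1200 26.4800 4.7200 0.1600] k=[71 55 21 3 3]
t=11: x=[70.3600 54.2800 21.6400 3.7200 3.0000] k=[65 58 17 0 5]
t=12: x=[64.7200 56.6400 17.9600 0.8800 4.8000] k=[62 54 13 1 3]
t=13: x=[61.6800 52.6800 14.1600 1.5600 2.9200] k=[62 49 14 3 0]
t=14: x=[61.4800 48.1200 14.9600 3.3200 0.1200] k=[66 49 15 0 0]
t=15: x=[65.3200 48.3200 15.7600 0.6000 0.0000] k=[64 49 18 6 0]
t=16: x=[63.4000 48.3600 18.7600 6.2400 0.2400] k=[58 47 19 4 0]
t=17: x=[57.5600 46.3200 19.5200 4.4400 0.1600] k=[53 46 15 0 0]
t=18: x=[52.7200 45.0400 15.6400 0.6000 0.0000] k=[54 50 21 1 0]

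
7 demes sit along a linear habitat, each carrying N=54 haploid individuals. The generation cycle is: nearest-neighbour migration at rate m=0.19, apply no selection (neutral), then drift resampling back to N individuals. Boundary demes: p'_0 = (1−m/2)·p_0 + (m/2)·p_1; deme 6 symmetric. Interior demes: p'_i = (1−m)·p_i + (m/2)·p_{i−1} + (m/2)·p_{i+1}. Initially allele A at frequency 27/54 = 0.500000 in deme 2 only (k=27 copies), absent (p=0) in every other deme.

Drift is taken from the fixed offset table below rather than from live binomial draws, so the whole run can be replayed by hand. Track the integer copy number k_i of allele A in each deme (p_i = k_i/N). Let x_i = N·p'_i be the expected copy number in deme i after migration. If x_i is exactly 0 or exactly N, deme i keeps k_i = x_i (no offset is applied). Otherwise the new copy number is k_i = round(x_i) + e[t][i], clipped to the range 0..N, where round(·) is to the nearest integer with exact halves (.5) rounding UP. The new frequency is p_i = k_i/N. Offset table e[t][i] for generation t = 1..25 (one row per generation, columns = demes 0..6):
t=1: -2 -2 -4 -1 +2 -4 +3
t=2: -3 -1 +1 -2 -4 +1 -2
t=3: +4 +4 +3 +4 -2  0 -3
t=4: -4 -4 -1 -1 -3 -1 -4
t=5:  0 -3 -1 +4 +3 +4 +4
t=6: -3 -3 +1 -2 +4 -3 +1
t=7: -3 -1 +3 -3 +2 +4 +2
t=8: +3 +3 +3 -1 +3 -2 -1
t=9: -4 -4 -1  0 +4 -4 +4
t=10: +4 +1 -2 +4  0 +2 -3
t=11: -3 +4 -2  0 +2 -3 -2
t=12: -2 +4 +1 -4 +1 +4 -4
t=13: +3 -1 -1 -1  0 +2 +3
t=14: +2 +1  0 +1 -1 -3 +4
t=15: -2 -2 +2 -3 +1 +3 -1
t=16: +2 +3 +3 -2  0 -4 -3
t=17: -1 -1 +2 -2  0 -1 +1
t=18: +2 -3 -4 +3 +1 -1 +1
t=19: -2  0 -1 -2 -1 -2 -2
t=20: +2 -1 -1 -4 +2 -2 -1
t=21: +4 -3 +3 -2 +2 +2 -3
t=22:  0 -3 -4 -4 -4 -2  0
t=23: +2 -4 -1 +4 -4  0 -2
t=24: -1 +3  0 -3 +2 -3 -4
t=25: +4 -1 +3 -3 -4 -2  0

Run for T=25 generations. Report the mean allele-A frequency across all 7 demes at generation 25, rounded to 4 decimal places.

0.0529

t=0: k=[0 0 27 0 0 0 0]
t=1: x=[0.0000 2.5650 21.8700 2.5650 0.0000 0.0000 0.0000] k=[0 1 18 2 0 0 0]
t=2: x=[0.0950 2.5200 14.8650 3.3300 0.1900 0.0000 0.0000] k=[0 2 16 1 0 0 0]
t=3: x=[0.1900 3.1400 13.2450 2.3300 0.0950 0.0000 0.0000] k=[4 7 16 6 0 0 0]
t=4: x=[4.2850 7.5700 14.1950 6.3800 0.5700 0.0000 0.0000] k=[0 4 13 5 0 0 0]
t=5: x=[0.3800 4.4750 11.3850 5.2850 0.4750 0.0000 0.0000] k=[0 1 10 9 3 0 0]
t=6: x=[0.0950 1.7600 9.0500 8.5250 3.2850 0.2850 0.0000] k=[0 0 10 7 7 0 0]
t=7: x=[0.0000 0.9500 8.7650 7.2850 6.3350 0.6650 0.0000] k=[0 0 12 4 8 5 0]
t=8: x=[0.0000 1.1400 10.1000 5.1400 7.3350 4.8100 0.4750] k=[0 4 13 4 10 3 0]
t=9: x=[0.3800 4.4750 11.2900 5.4250 8.7650 3.3800 0.2850] k=[0 0 10 5 13 0 4]
t=10: x=[0.0000 0.9500 8.5750 6.2350 11.0050 1.6150 3.6200] k=[0 2 7 10 11 4 1]
t=11: x=[0.1900 2.2850 6.8100 9.8100 10.2400 4.3800 1.2850] k=[0 6 5 10 12 1 0]
t=12: x=[0.5700 5.3350 5.5700 9.7150 10.7650 1.9500 0.0950] k=[0 9 7 6 12 6 0]
t=13: x=[0.8550 7.9550 7.0950 6.6650 10.8600 6.0000 0.5700] k=[4 7 6 6 11 8 4]
t=14: x=[4.2850 6.6200 6.0950 6.4750 10.2400 7.9050 4.3800] k=[6 8 6 7 9 5 8]
t=15: x=[6.1900 7.6200 6.2850 7.0950 8.4300 5.6650 7.7150] k=[4 6 8 4 9 9 7]
t=16: x=[4.1900 6.0000 7.4300 4.8550 8.5250 8.8100 7.1900] k=[6 9 10 3 9 5 4]
t=17: x=[6.2850 8.8100 9.2400 4.2350 8.0500 5.2850 4.0950] k=[5 8 11 2 8 4 5]
t=18: x=[5.2850 8.0000 9.8600 3.4250 7.0500 4.4750 4.9050] k=[7 5 6 6 8 3 6]
t=19: x=[6.8100 5.2850 5.9050 6.1900 7.3350 3.7600 5.7150] k=[5 5 5 4 6 2 4]
t=20: x=[5.0000 5.0000 4.9050 4.2850 5.4300 2.5700 3.8100] k=[7 4 4 0 7 1 3]
t=21: x=[6.7150 4.2850 3.6200 1.0450 5.7650 1.7600 2.8100] k=[11 1 7 0 8 4 0]
t=22: x=[10.0500 2.5200 5.7650 1.4250 6.8600 4.0000 0.3800] k=[10 0 2 0 3 2 0]
t=23: x=[9.0500 1.1400 1.6200 0.4750 2.6200 1.9050 0.1900] k=[11 0 1 4 0 2 0]
t=24: x=[9.9550 1.1400 1.1900 3.3350 0.5700 1.6200 0.1900] k=[9 4 1 0 3 0 0]
t=25: x=[8.5250 4.1900 1.1900 0.3800 2.4300 0.2850 0.0000] k=[13 3 4 0 0 0 0]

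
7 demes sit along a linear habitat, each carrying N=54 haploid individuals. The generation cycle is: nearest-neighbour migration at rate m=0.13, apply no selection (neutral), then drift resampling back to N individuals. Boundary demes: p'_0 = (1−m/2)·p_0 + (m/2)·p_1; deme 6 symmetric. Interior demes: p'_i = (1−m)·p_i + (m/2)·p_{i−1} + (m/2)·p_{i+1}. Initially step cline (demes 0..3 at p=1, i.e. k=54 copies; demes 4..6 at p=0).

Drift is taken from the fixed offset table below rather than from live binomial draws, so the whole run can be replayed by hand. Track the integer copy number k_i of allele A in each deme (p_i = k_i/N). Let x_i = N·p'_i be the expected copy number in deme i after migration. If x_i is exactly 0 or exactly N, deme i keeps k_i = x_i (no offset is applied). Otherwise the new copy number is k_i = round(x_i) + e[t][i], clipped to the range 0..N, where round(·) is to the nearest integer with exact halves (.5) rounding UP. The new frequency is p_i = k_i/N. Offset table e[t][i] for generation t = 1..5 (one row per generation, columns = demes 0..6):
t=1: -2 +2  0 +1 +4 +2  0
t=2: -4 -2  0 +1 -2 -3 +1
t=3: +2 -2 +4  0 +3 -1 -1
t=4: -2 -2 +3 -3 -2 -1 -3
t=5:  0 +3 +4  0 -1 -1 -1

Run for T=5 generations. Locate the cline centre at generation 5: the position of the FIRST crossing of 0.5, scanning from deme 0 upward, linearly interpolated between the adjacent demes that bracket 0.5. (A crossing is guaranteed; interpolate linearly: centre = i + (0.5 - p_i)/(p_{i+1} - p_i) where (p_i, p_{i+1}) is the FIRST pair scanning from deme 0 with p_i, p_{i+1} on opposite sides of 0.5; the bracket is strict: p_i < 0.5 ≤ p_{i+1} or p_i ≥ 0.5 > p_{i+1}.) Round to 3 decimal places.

3.483

t=0: k=[54 54 54 54 0 0 0]
t=1: x=[54.0000 54.0000 54.0000 50.4900 3.5100 0.0000 0.0000] k=[54 54 54 51 8 0 0]
t=2: x=[54.0000 54.0000 53.8050 48.4000 10.2750 0.5200 0.0000] k=[54 54 54 49 8 0 0]
t=3: x=[54.0000 54.0000 53.6750 46.6600 10.1450 0.5200 0.0000] k=[54 54 54 47 13 0 0]
t=4: x=[54.0000 54.0000 53.5450 45.2450 14.3650 0.8450 0.0000] k=[54 54 54 42 12 0 0]
t=5: x=[54.0000 54.0000 53.2200 40.8300 13.1700 0.7800 0.0000] k=[54 54 54 41 12 0 0]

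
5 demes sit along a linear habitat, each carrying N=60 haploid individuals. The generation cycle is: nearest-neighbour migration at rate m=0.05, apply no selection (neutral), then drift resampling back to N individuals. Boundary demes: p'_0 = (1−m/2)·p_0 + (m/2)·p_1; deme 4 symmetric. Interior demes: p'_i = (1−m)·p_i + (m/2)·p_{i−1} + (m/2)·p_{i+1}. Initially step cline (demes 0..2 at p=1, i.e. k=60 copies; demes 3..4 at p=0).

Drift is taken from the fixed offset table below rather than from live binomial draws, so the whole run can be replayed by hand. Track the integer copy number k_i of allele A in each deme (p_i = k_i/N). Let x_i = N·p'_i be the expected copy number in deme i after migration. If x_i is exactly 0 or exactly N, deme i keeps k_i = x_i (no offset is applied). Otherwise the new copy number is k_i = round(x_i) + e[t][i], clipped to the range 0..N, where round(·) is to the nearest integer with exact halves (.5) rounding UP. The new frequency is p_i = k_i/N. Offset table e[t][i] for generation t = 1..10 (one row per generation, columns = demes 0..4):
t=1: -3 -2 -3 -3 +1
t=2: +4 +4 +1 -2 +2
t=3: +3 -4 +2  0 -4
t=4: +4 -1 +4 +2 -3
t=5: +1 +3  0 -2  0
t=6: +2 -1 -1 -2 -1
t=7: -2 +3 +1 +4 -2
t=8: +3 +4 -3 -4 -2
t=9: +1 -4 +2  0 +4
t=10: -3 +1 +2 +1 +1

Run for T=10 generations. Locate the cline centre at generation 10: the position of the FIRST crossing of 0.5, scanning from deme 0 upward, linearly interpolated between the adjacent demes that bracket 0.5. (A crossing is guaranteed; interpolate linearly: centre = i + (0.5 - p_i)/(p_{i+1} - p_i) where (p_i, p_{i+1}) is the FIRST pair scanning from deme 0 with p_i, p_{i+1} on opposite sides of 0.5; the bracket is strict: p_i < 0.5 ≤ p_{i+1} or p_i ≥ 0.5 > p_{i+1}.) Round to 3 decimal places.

t=0: k=[60 60 60 0 0]
t=1: x=[60.0000 60.0000 58.5000 1.5000 0.0000] k=[60 60 56 0 0]
t=2: x=[60.0000 59.9000 54.7000 1.4000 0.0000] k=[60 60 56 0 0]
t=3: x=[60.0000 59.9000 54.7000 1.4000 0.0000] k=[60 56 57 1 0]
t=4: x=[59.9000 56.1250 55.5750 2.3750 0.0250] k=[60 55 60 4 0]
t=5: x=[59.8750 55.2500 58.4750 5.3000 0.1000] k=[60 58 58 3 0]
t=6: x=[59.9500 58.0500 56.6250 4.3000 0.0750] k=[60 57 56 2 0]
t=7: x=[59.9250 57.0500 54.6750 3.3000 0.0500] k=[58 60 56 7 0]
t=8: x=[58.0500 59.8500 54.8750 8.0500 0.1750] k=[60 60 52 4 0]
t=9: x=[60.0000 59.8000 51.0000 5.1000 0.1000] k=[60 56 53 5 4]
t=10: x=[59.9000 56.0250 51.8750 6.1750 4.0250] k=[57 57 54 7 5]

2.511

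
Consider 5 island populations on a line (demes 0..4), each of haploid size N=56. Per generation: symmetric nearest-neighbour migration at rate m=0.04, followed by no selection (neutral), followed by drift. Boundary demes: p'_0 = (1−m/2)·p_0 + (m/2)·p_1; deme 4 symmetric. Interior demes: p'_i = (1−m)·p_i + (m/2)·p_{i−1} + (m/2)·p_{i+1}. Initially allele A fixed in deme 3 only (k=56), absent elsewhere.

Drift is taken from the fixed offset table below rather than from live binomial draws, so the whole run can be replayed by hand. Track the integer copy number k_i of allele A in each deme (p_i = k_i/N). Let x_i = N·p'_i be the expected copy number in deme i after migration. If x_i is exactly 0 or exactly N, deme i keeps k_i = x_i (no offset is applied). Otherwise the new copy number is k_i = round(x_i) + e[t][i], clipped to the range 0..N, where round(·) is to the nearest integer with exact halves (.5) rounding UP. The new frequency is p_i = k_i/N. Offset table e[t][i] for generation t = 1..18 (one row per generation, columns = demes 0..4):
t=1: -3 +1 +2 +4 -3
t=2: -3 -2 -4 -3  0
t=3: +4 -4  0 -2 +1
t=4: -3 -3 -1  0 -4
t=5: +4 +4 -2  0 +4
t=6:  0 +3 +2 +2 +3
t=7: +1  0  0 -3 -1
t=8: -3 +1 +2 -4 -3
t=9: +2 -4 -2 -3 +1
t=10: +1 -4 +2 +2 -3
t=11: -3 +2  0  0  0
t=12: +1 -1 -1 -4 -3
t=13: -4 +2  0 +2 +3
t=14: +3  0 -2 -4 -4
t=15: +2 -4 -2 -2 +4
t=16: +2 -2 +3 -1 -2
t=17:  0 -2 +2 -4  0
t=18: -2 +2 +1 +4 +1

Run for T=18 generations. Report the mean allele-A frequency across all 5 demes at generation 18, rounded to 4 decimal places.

0.1357

t=0: k=[0 0 0 56 0]
t=1: x=[0.0000 0.0000 1.1200 53.7600 1.1200] k=[0 0 3 56 0]
t=2: x=[0.0000 0.0600 4.0000 53.8200 1.1200] k=[0 0 0 51 1]
t=3: x=[0.0000 0.0000 1.0200 48.9800 2.0000] k=[0 0 1 47 3]
t=4: x=[0.0000 0.0200 1.9000 45.2000 3.8800] k=[0 0 1 45 0]
t=5: x=[0.0000 0.0200 1.8600 43.2200 0.9000] k=[0 4 0 43 5]
t=6: x=[0.0800 3.8400 0.9400 41.3800 5.7600] k=[0 7 3 43 9]
t=7: x=[0.1400 6.7800 3.8800 41.5200 9.6800] k=[1 7 4 39 9]
t=8: x=[1.1200 6.8200 4.7600 37.7000 9.6000] k=[0 8 7 34 7]
t=9: x=[0.1600 7.8200 7.5600 32.9200 7.5400] k=[2 4 6 30 9]
t=10: x=[2.0400 4.0000 6.4400 29.1000 9.4200] k=[3 0 8 31 6]
t=11: x=[2.9400 0.2200 8.3000 30.0400 6.5000] k=[0 2 8 30 7]
t=12: x=[0.0400 2.0800 8.3200 29.1000 7.4600] k=[1 1 7 25 4]
t=13: x=[1.0000 1.1200 7.2400 24.2200 4.4200] k=[0 3 7 26 7]
t=14: x=[0.0600 3.0200 7.3000 25.2400 7.3800] k=[3 3 5 21 3]
t=15: x=[3.0000 3.0400 5.2800 20.3200 3.3600] k=[5 0 3 18 7]
t=16: x=[4.9000 0.1600 3.2400 17.4800 7.2200] k=[7 0 6 16 5]
t=17: x=[6.8600 0.2600 6.0800 15.5800 5.2200] k=[7 0 8 12 5]
t=18: x=[6.8600 0.3000 7.9200 11.7800 5.1400] k=[5 2 9 16 6]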